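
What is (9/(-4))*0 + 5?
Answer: 5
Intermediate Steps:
(9/(-4))*0 + 5 = (9*(-¼))*0 + 5 = -9/4*0 + 5 = 0 + 5 = 5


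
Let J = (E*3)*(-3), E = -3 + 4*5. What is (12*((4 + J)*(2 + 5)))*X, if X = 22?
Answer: -275352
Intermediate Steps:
E = 17 (E = -3 + 20 = 17)
J = -153 (J = (17*3)*(-3) = 51*(-3) = -153)
(12*((4 + J)*(2 + 5)))*X = (12*((4 - 153)*(2 + 5)))*22 = (12*(-149*7))*22 = (12*(-1043))*22 = -12516*22 = -275352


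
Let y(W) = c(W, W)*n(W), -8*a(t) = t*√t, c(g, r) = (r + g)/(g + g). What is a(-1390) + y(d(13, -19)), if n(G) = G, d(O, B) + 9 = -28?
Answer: -37 + 695*I*√1390/4 ≈ -37.0 + 6477.9*I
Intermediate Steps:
c(g, r) = (g + r)/(2*g) (c(g, r) = (g + r)/((2*g)) = (g + r)*(1/(2*g)) = (g + r)/(2*g))
d(O, B) = -37 (d(O, B) = -9 - 28 = -37)
a(t) = -t^(3/2)/8 (a(t) = -t*√t/8 = -t^(3/2)/8)
y(W) = W (y(W) = ((W + W)/(2*W))*W = ((2*W)/(2*W))*W = 1*W = W)
a(-1390) + y(d(13, -19)) = -(-695)*I*√1390/4 - 37 = 695*I*√1390/4 - 37 = -37 + 695*I*√1390/4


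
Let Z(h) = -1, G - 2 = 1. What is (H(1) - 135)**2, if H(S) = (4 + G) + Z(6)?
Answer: 16641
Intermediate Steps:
G = 3 (G = 2 + 1 = 3)
H(S) = 6 (H(S) = (4 + 3) - 1 = 7 - 1 = 6)
(H(1) - 135)**2 = (6 - 135)**2 = (-129)**2 = 16641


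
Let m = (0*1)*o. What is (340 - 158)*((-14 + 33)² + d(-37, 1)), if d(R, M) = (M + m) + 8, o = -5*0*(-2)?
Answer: 67340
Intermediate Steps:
o = 0 (o = 0*(-2) = 0)
m = 0 (m = (0*1)*0 = 0*0 = 0)
d(R, M) = 8 + M (d(R, M) = (M + 0) + 8 = M + 8 = 8 + M)
(340 - 158)*((-14 + 33)² + d(-37, 1)) = (340 - 158)*((-14 + 33)² + (8 + 1)) = 182*(19² + 9) = 182*(361 + 9) = 182*370 = 67340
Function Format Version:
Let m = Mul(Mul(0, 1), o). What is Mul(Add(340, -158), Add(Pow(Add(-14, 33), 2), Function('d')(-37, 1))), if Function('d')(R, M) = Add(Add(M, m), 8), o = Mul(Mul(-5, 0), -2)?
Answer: 67340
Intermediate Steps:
o = 0 (o = Mul(0, -2) = 0)
m = 0 (m = Mul(Mul(0, 1), 0) = Mul(0, 0) = 0)
Function('d')(R, M) = Add(8, M) (Function('d')(R, M) = Add(Add(M, 0), 8) = Add(M, 8) = Add(8, M))
Mul(Add(340, -158), Add(Pow(Add(-14, 33), 2), Function('d')(-37, 1))) = Mul(Add(340, -158), Add(Pow(Add(-14, 33), 2), Add(8, 1))) = Mul(182, Add(Pow(19, 2), 9)) = Mul(182, Add(361, 9)) = Mul(182, 370) = 67340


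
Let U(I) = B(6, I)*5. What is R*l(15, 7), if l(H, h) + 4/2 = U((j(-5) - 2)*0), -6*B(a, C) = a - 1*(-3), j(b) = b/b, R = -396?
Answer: 3762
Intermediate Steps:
j(b) = 1
B(a, C) = -½ - a/6 (B(a, C) = -(a - 1*(-3))/6 = -(a + 3)/6 = -(3 + a)/6 = -½ - a/6)
U(I) = -15/2 (U(I) = (-½ - ⅙*6)*5 = (-½ - 1)*5 = -3/2*5 = -15/2)
l(H, h) = -19/2 (l(H, h) = -2 - 15/2 = -19/2)
R*l(15, 7) = -396*(-19/2) = 3762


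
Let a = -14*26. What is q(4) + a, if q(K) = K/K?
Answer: -363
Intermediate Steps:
q(K) = 1
a = -364
q(4) + a = 1 - 364 = -363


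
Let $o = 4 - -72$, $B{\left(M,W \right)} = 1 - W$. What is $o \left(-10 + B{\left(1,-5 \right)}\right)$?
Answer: $-304$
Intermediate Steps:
$o = 76$ ($o = 4 + 72 = 76$)
$o \left(-10 + B{\left(1,-5 \right)}\right) = 76 \left(-10 + \left(1 - -5\right)\right) = 76 \left(-10 + \left(1 + 5\right)\right) = 76 \left(-10 + 6\right) = 76 \left(-4\right) = -304$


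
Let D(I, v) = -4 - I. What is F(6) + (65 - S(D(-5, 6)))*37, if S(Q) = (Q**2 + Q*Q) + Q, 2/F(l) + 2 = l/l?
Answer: 2292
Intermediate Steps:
F(l) = -2 (F(l) = 2/(-2 + l/l) = 2/(-2 + 1) = 2/(-1) = 2*(-1) = -2)
S(Q) = Q + 2*Q**2 (S(Q) = (Q**2 + Q**2) + Q = 2*Q**2 + Q = Q + 2*Q**2)
F(6) + (65 - S(D(-5, 6)))*37 = -2 + (65 - (-4 - 1*(-5))*(1 + 2*(-4 - 1*(-5))))*37 = -2 + (65 - (-4 + 5)*(1 + 2*(-4 + 5)))*37 = -2 + (65 - (1 + 2*1))*37 = -2 + (65 - (1 + 2))*37 = -2 + (65 - 3)*37 = -2 + 62*37 = -2 + 2294 = 2292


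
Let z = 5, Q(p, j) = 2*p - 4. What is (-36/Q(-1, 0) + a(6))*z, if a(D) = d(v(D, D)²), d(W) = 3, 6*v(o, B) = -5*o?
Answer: 45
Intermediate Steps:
v(o, B) = -5*o/6 (v(o, B) = (-5*o)/6 = -5*o/6)
Q(p, j) = -4 + 2*p
a(D) = 3
(-36/Q(-1, 0) + a(6))*z = (-36/(-4 + 2*(-1)) + 3)*5 = (-36/(-4 - 2) + 3)*5 = (-36/(-6) + 3)*5 = (-36*(-⅙) + 3)*5 = (6 + 3)*5 = 9*5 = 45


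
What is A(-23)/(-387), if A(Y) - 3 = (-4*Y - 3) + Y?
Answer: -23/129 ≈ -0.17829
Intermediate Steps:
A(Y) = -3*Y (A(Y) = 3 + ((-4*Y - 3) + Y) = 3 + ((-3 - 4*Y) + Y) = 3 + (-3 - 3*Y) = -3*Y)
A(-23)/(-387) = -3*(-23)/(-387) = 69*(-1/387) = -23/129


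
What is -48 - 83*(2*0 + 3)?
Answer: -297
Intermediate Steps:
-48 - 83*(2*0 + 3) = -48 - 83*(0 + 3) = -48 - 83*3 = -48 - 249 = -297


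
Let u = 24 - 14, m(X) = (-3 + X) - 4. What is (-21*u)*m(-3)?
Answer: 2100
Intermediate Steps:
m(X) = -7 + X
u = 10
(-21*u)*m(-3) = (-21*10)*(-7 - 3) = -210*(-10) = 2100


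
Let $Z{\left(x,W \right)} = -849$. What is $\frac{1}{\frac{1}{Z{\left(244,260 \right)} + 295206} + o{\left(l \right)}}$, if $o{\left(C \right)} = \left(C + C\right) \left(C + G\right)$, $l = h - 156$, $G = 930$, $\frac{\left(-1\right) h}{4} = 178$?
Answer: $- \frac{294357}{31682232623} \approx -9.2909 \cdot 10^{-6}$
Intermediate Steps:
$h = -712$ ($h = \left(-4\right) 178 = -712$)
$l = -868$ ($l = -712 - 156 = -868$)
$o{\left(C \right)} = 2 C \left(930 + C\right)$ ($o{\left(C \right)} = \left(C + C\right) \left(C + 930\right) = 2 C \left(930 + C\right)$)
$\frac{1}{\frac{1}{Z{\left(244,260 \right)} + 295206} + o{\left(l \right)}} = \frac{1}{\frac{1}{-849 + 295206} + 2 \left(-868\right) \left(930 - 868\right)} = \frac{1}{\frac{1}{294357} + 2 \left(-868\right) 62} = \frac{1}{\frac{1}{294357} - 107632} = \frac{1}{- \frac{31682232623}{294357}} = - \frac{294357}{31682232623}$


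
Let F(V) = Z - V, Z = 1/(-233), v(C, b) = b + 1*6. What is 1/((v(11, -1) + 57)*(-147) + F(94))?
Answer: -233/2145465 ≈ -0.00010860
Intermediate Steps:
v(C, b) = 6 + b (v(C, b) = b + 6 = 6 + b)
Z = -1/233 (Z = 1*(-1/233) = -1/233 ≈ -0.0042918)
F(V) = -1/233 - V
1/((v(11, -1) + 57)*(-147) + F(94)) = 1/(((6 - 1) + 57)*(-147) + (-1/233 - 1*94)) = 1/((5 + 57)*(-147) + (-1/233 - 94)) = 1/(62*(-147) - 21903/233) = 1/(-9114 - 21903/233) = 1/(-2145465/233) = -233/2145465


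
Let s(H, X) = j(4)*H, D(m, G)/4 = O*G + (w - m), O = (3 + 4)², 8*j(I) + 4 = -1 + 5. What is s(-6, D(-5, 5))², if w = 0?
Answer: 0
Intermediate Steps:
j(I) = 0 (j(I) = -½ + (-1 + 5)/8 = -½ + (⅛)*4 = -½ + ½ = 0)
O = 49 (O = 7² = 49)
D(m, G) = -4*m + 196*G (D(m, G) = 4*(49*G + (0 - m)) = 4*(49*G - m) = 4*(-m + 49*G) = -4*m + 196*G)
s(H, X) = 0 (s(H, X) = 0*H = 0)
s(-6, D(-5, 5))² = 0² = 0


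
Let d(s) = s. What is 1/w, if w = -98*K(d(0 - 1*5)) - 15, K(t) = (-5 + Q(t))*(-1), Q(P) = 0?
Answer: -1/505 ≈ -0.0019802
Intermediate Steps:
K(t) = 5 (K(t) = (-5 + 0)*(-1) = -5*(-1) = 5)
w = -505 (w = -98*5 - 15 = -490 - 15 = -505)
1/w = 1/(-505) = -1/505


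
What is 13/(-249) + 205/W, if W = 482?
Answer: 44779/120018 ≈ 0.37310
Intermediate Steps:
13/(-249) + 205/W = 13/(-249) + 205/482 = 13*(-1/249) + 205*(1/482) = -13/249 + 205/482 = 44779/120018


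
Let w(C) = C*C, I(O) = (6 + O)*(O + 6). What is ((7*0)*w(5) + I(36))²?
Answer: 3111696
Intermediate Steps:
I(O) = (6 + O)² (I(O) = (6 + O)*(6 + O) = (6 + O)²)
w(C) = C²
((7*0)*w(5) + I(36))² = ((7*0)*5² + (6 + 36)²)² = (0*25 + 42²)² = (0 + 1764)² = 1764² = 3111696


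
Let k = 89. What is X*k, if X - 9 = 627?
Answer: 56604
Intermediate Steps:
X = 636 (X = 9 + 627 = 636)
X*k = 636*89 = 56604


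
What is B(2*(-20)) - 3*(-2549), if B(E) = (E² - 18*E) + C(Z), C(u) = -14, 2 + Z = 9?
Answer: 9953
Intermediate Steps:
Z = 7 (Z = -2 + 9 = 7)
B(E) = -14 + E² - 18*E (B(E) = (E² - 18*E) - 14 = -14 + E² - 18*E)
B(2*(-20)) - 3*(-2549) = (-14 + (2*(-20))² - 36*(-20)) - 3*(-2549) = (-14 + (-40)² - 18*(-40)) + 7647 = (-14 + 1600 + 720) + 7647 = 2306 + 7647 = 9953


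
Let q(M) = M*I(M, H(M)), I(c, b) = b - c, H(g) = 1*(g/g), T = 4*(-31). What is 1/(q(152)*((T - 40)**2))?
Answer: -1/617316992 ≈ -1.6199e-9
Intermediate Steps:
T = -124
H(g) = 1 (H(g) = 1*1 = 1)
q(M) = M*(1 - M)
1/(q(152)*((T - 40)**2)) = 1/(((152*(1 - 1*152)))*((-124 - 40)**2)) = 1/(((152*(1 - 152)))*((-164)**2)) = 1/((152*(-151))*26896) = (1/26896)/(-22952) = -1/22952*1/26896 = -1/617316992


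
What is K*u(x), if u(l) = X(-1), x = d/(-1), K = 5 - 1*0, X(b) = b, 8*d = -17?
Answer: -5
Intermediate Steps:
d = -17/8 (d = (⅛)*(-17) = -17/8 ≈ -2.1250)
K = 5 (K = 5 + 0 = 5)
x = 17/8 (x = -17/8/(-1) = -17/8*(-1) = 17/8 ≈ 2.1250)
u(l) = -1
K*u(x) = 5*(-1) = -5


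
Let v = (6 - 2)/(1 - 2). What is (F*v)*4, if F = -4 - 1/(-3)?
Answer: 176/3 ≈ 58.667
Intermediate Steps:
F = -11/3 (F = -4 - (-1)/3 = -4 - 1*(-1/3) = -4 + 1/3 = -11/3 ≈ -3.6667)
v = -4 (v = 4/(-1) = 4*(-1) = -4)
(F*v)*4 = -11/3*(-4)*4 = (44/3)*4 = 176/3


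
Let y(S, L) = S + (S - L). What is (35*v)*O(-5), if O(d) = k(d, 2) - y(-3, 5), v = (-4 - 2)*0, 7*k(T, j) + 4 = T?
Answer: 0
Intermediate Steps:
k(T, j) = -4/7 + T/7
v = 0 (v = -6*0 = 0)
y(S, L) = -L + 2*S
O(d) = 73/7 + d/7 (O(d) = (-4/7 + d/7) - (-1*5 + 2*(-3)) = (-4/7 + d/7) - (-5 - 6) = (-4/7 + d/7) - 1*(-11) = (-4/7 + d/7) + 11 = 73/7 + d/7)
(35*v)*O(-5) = (35*0)*(73/7 + (⅐)*(-5)) = 0*(73/7 - 5/7) = 0*(68/7) = 0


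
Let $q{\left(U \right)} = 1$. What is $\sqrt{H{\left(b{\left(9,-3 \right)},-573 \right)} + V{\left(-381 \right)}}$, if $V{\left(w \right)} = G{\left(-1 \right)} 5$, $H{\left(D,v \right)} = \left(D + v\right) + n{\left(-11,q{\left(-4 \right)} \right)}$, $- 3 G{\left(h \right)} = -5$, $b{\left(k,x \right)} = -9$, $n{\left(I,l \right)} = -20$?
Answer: $\frac{i \sqrt{5343}}{3} \approx 24.365 i$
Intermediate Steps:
$G{\left(h \right)} = \frac{5}{3}$ ($G{\left(h \right)} = \left(- \frac{1}{3}\right) \left(-5\right) = \frac{5}{3}$)
$H{\left(D,v \right)} = -20 + D + v$ ($H{\left(D,v \right)} = \left(D + v\right) - 20 = -20 + D + v$)
$V{\left(w \right)} = \frac{25}{3}$ ($V{\left(w \right)} = \frac{5}{3} \cdot 5 = \frac{25}{3}$)
$\sqrt{H{\left(b{\left(9,-3 \right)},-573 \right)} + V{\left(-381 \right)}} = \sqrt{\left(-20 - 9 - 573\right) + \frac{25}{3}} = \sqrt{-602 + \frac{25}{3}} = \sqrt{- \frac{1781}{3}} = \frac{i \sqrt{5343}}{3}$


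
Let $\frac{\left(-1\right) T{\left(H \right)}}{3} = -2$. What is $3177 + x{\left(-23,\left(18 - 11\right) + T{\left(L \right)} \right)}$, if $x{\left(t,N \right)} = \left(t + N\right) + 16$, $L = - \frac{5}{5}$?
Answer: $3183$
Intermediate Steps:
$L = -1$ ($L = \left(-5\right) \frac{1}{5} = -1$)
$T{\left(H \right)} = 6$ ($T{\left(H \right)} = \left(-3\right) \left(-2\right) = 6$)
$x{\left(t,N \right)} = 16 + N + t$ ($x{\left(t,N \right)} = \left(N + t\right) + 16 = 16 + N + t$)
$3177 + x{\left(-23,\left(18 - 11\right) + T{\left(L \right)} \right)} = 3177 + \left(16 + \left(\left(18 - 11\right) + 6\right) - 23\right) = 3177 + \left(16 + \left(7 + 6\right) - 23\right) = 3177 + \left(16 + 13 - 23\right) = 3177 + 6 = 3183$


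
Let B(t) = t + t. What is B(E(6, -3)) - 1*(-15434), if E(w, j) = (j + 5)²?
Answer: 15442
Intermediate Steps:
E(w, j) = (5 + j)²
B(t) = 2*t
B(E(6, -3)) - 1*(-15434) = 2*(5 - 3)² - 1*(-15434) = 2*2² + 15434 = 2*4 + 15434 = 8 + 15434 = 15442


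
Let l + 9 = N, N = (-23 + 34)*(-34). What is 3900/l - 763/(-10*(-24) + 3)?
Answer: -1239929/93069 ≈ -13.323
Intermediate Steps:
N = -374 (N = 11*(-34) = -374)
l = -383 (l = -9 - 374 = -383)
3900/l - 763/(-10*(-24) + 3) = 3900/(-383) - 763/(-10*(-24) + 3) = 3900*(-1/383) - 763/(240 + 3) = -3900/383 - 763/243 = -1239929/93069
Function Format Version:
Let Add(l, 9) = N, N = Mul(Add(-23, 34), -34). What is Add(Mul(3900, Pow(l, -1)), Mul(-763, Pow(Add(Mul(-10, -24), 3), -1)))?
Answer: Rational(-1239929, 93069) ≈ -13.323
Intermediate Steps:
N = -374 (N = Mul(11, -34) = -374)
l = -383 (l = Add(-9, -374) = -383)
Add(Mul(3900, Pow(l, -1)), Mul(-763, Pow(Add(Mul(-10, -24), 3), -1))) = Add(Mul(3900, Pow(-383, -1)), Mul(-763, Pow(Add(Mul(-10, -24), 3), -1))) = Add(Mul(3900, Rational(-1, 383)), Mul(-763, Pow(Add(240, 3), -1))) = Add(Rational(-3900, 383), Mul(-763, Pow(243, -1))) = Add(Rational(-3900, 383), Mul(-763, Rational(1, 243))) = Add(Rational(-3900, 383), Rational(-763, 243)) = Rational(-1239929, 93069)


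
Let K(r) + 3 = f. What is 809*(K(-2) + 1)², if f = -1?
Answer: 7281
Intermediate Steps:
K(r) = -4 (K(r) = -3 - 1 = -4)
809*(K(-2) + 1)² = 809*(-4 + 1)² = 809*(-3)² = 809*9 = 7281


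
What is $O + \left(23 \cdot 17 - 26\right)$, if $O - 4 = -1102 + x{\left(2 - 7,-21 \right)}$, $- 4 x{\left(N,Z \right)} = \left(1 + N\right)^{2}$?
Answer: $-737$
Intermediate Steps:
$x{\left(N,Z \right)} = - \frac{\left(1 + N\right)^{2}}{4}$
$O = -1102$ ($O = 4 - \left(1102 + \frac{\left(1 + \left(2 - 7\right)\right)^{2}}{4}\right) = 4 - \left(1102 + \frac{\left(1 - 5\right)^{2}}{4}\right) = 4 - \left(1102 + \frac{\left(-4\right)^{2}}{4}\right) = 4 - 1106 = -1102$)
$O + \left(23 \cdot 17 - 26\right) = -1102 + \left(23 \cdot 17 - 26\right) = -1102 + \left(391 - 26\right) = -1102 + 365 = -737$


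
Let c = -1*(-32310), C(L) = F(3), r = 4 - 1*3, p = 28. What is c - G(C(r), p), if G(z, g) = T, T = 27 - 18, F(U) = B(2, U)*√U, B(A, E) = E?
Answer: 32301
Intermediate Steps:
F(U) = U^(3/2) (F(U) = U*√U = U^(3/2))
r = 1 (r = 4 - 3 = 1)
T = 9
C(L) = 3*√3 (C(L) = 3^(3/2) = 3*√3)
c = 32310
G(z, g) = 9
c - G(C(r), p) = 32310 - 1*9 = 32310 - 9 = 32301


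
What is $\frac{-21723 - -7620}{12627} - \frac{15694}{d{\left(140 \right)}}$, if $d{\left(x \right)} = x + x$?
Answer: $- \frac{1604103}{28060} \approx -57.167$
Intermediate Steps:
$d{\left(x \right)} = 2 x$
$\frac{-21723 - -7620}{12627} - \frac{15694}{d{\left(140 \right)}} = \frac{-21723 - -7620}{12627} - \frac{15694}{2 \cdot 140} = \left(-21723 + 7620\right) \frac{1}{12627} - \frac{15694}{280} = \left(-14103\right) \frac{1}{12627} - \frac{1121}{20} = - \frac{1567}{1403} - \frac{1121}{20} = - \frac{1604103}{28060}$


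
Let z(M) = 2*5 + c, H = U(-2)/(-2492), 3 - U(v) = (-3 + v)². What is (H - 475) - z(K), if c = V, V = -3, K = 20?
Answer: -600561/1246 ≈ -481.99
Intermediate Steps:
c = -3
U(v) = 3 - (-3 + v)²
H = 11/1246 (H = (3 - (-3 - 2)²)/(-2492) = (3 - 1*(-5)²)*(-1/2492) = (3 - 1*25)*(-1/2492) = (3 - 25)*(-1/2492) = -22*(-1/2492) = 11/1246 ≈ 0.0088283)
z(M) = 7 (z(M) = 2*5 - 3 = 10 - 3 = 7)
(H - 475) - z(K) = (11/1246 - 475) - 1*7 = -591839/1246 - 7 = -600561/1246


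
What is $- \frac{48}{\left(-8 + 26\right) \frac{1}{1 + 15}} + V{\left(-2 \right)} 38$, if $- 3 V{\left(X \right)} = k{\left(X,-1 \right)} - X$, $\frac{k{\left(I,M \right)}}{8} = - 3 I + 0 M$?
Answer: $-676$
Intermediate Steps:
$k{\left(I,M \right)} = - 24 I$ ($k{\left(I,M \right)} = 8 \left(- 3 I + 0 M\right) = 8 \left(- 3 I + 0\right) = 8 \left(- 3 I\right) = - 24 I$)
$V{\left(X \right)} = \frac{25 X}{3}$ ($V{\left(X \right)} = - \frac{- 24 X - X}{3} = - \frac{\left(-25\right) X}{3} = \frac{25 X}{3}$)
$- \frac{48}{\left(-8 + 26\right) \frac{1}{1 + 15}} + V{\left(-2 \right)} 38 = - \frac{48}{\left(-8 + 26\right) \frac{1}{1 + 15}} + \frac{25}{3} \left(-2\right) 38 = - \frac{48}{18 \cdot \frac{1}{16}} - \frac{1900}{3} = - \frac{48}{\frac{9}{8}} - \frac{1900}{3} = \left(-48\right) \frac{8}{9} - \frac{1900}{3} = - \frac{128}{3} - \frac{1900}{3} = -676$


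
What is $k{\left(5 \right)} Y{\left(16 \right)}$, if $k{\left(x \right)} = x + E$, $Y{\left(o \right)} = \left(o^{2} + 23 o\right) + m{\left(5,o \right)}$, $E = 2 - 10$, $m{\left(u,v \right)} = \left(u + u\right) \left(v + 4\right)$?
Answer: $-2472$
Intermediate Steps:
$m{\left(u,v \right)} = 2 u \left(4 + v\right)$
$E = -8$ ($E = 2 - 10 = -8$)
$Y{\left(o \right)} = 40 + o^{2} + 33 o$ ($Y{\left(o \right)} = \left(o^{2} + 23 o\right) + 2 \cdot 5 \left(4 + o\right) = \left(o^{2} + 23 o\right) + \left(40 + 10 o\right) = 40 + o^{2} + 33 o$)
$k{\left(x \right)} = -8 + x$ ($k{\left(x \right)} = x - 8 = -8 + x$)
$k{\left(5 \right)} Y{\left(16 \right)} = \left(-8 + 5\right) \left(40 + 16^{2} + 33 \cdot 16\right) = - 3 \left(40 + 256 + 528\right) = \left(-3\right) 824 = -2472$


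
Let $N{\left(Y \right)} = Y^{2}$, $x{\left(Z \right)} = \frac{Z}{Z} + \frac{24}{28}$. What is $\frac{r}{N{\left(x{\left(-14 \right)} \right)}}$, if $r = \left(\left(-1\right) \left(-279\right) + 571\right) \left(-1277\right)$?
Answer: $- \frac{53187050}{169} \approx -3.1472 \cdot 10^{5}$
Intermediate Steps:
$r = -1085450$ ($r = \left(279 + 571\right) \left(-1277\right) = 850 \left(-1277\right) = -1085450$)
$x{\left(Z \right)} = \frac{13}{7}$ ($x{\left(Z \right)} = 1 + 24 \cdot \frac{1}{28} = 1 + \frac{6}{7} = \frac{13}{7}$)
$\frac{r}{N{\left(x{\left(-14 \right)} \right)}} = - \frac{1085450}{\left(\frac{13}{7}\right)^{2}} = - \frac{1085450}{\frac{169}{49}} = \left(-1085450\right) \frac{49}{169} = - \frac{53187050}{169}$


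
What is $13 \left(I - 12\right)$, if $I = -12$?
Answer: $-312$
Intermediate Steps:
$13 \left(I - 12\right) = 13 \left(-12 - 12\right) = 13 \left(-24\right) = -312$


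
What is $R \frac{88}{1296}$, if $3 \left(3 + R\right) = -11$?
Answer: $- \frac{110}{243} \approx -0.45267$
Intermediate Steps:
$R = - \frac{20}{3}$ ($R = -3 + \frac{1}{3} \left(-11\right) = -3 - \frac{11}{3} = - \frac{20}{3} \approx -6.6667$)
$R \frac{88}{1296} = - \frac{20 \cdot \frac{88}{1296}}{3} = - \frac{20 \cdot 88 \cdot \frac{1}{1296}}{3} = \left(- \frac{20}{3}\right) \frac{11}{162} = - \frac{110}{243}$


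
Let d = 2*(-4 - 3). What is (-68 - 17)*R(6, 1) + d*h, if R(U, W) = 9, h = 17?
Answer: -1003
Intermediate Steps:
d = -14 (d = 2*(-7) = -14)
(-68 - 17)*R(6, 1) + d*h = (-68 - 17)*9 - 14*17 = -85*9 - 238 = -765 - 238 = -1003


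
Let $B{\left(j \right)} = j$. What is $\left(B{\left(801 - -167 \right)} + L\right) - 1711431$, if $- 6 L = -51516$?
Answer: $-1701877$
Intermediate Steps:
$L = 8586$ ($L = \left(- \frac{1}{6}\right) \left(-51516\right) = 8586$)
$\left(B{\left(801 - -167 \right)} + L\right) - 1711431 = \left(\left(801 - -167\right) + 8586\right) - 1711431 = \left(\left(801 + 167\right) + 8586\right) - 1711431 = \left(968 + 8586\right) - 1711431 = 9554 - 1711431 = -1701877$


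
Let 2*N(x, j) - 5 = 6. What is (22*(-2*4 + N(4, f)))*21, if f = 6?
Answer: -1155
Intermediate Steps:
N(x, j) = 11/2 (N(x, j) = 5/2 + (1/2)*6 = 5/2 + 3 = 11/2)
(22*(-2*4 + N(4, f)))*21 = (22*(-2*4 + 11/2))*21 = (22*(-8 + 11/2))*21 = (22*(-5/2))*21 = -55*21 = -1155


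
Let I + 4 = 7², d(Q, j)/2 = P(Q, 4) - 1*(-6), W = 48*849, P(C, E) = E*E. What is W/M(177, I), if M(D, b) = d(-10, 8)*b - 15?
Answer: 13584/655 ≈ 20.739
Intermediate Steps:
P(C, E) = E²
W = 40752
d(Q, j) = 44 (d(Q, j) = 2*(4² - 1*(-6)) = 2*(16 + 6) = 2*22 = 44)
I = 45 (I = -4 + 7² = -4 + 49 = 45)
M(D, b) = -15 + 44*b (M(D, b) = 44*b - 15 = -15 + 44*b)
W/M(177, I) = 40752/(-15 + 44*45) = 40752/(-15 + 1980) = 40752/1965 = 40752*(1/1965) = 13584/655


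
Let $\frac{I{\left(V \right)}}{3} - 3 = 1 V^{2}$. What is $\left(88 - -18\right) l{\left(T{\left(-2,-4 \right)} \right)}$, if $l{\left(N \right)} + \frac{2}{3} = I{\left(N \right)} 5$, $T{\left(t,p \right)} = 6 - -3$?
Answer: $\frac{400468}{3} \approx 1.3349 \cdot 10^{5}$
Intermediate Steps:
$I{\left(V \right)} = 9 + 3 V^{2}$ ($I{\left(V \right)} = 9 + 3 \cdot 1 V^{2} = 9 + 3 V^{2}$)
$T{\left(t,p \right)} = 9$ ($T{\left(t,p \right)} = 6 + 3 = 9$)
$l{\left(N \right)} = \frac{133}{3} + 15 N^{2}$ ($l{\left(N \right)} = - \frac{2}{3} + \left(9 + 3 N^{2}\right) 5 = - \frac{2}{3} + \left(45 + 15 N^{2}\right) = \frac{133}{3} + 15 N^{2}$)
$\left(88 - -18\right) l{\left(T{\left(-2,-4 \right)} \right)} = \left(88 - -18\right) \left(\frac{133}{3} + 15 \cdot 9^{2}\right) = \left(88 + \left(25 - 7\right)\right) \left(\frac{133}{3} + 15 \cdot 81\right) = \left(88 + 18\right) \left(\frac{133}{3} + 1215\right) = 106 \cdot \frac{3778}{3} = \frac{400468}{3}$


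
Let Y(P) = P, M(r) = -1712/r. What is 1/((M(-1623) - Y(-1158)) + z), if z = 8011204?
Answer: 1623/13004065238 ≈ 1.2481e-7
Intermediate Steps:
1/((M(-1623) - Y(-1158)) + z) = 1/((-1712/(-1623) - 1*(-1158)) + 8011204) = 1/((-1712*(-1/1623) + 1158) + 8011204) = 1/((1712/1623 + 1158) + 8011204) = 1/(1881146/1623 + 8011204) = 1/(13004065238/1623) = 1623/13004065238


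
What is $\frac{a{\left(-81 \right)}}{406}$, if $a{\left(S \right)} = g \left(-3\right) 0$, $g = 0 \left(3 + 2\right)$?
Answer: $0$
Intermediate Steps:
$g = 0$ ($g = 0 \cdot 5 = 0$)
$a{\left(S \right)} = 0$ ($a{\left(S \right)} = 0 \left(-3\right) 0 = 0 \cdot 0 = 0$)
$\frac{a{\left(-81 \right)}}{406} = \frac{0}{406} = 0 \cdot \frac{1}{406} = 0$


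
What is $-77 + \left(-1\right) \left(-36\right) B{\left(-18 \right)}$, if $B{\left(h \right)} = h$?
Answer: $-725$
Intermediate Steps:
$-77 + \left(-1\right) \left(-36\right) B{\left(-18 \right)} = -77 + \left(-1\right) \left(-36\right) \left(-18\right) = -77 + 36 \left(-18\right) = -77 - 648 = -725$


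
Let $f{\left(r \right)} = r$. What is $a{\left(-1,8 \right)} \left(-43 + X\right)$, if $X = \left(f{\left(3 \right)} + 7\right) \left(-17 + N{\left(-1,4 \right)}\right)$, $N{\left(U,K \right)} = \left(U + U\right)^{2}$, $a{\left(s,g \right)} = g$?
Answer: $-1384$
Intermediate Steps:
$N{\left(U,K \right)} = 4 U^{2}$ ($N{\left(U,K \right)} = \left(2 U\right)^{2} = 4 U^{2}$)
$X = -130$ ($X = \left(3 + 7\right) \left(-17 + 4 \left(-1\right)^{2}\right) = 10 \left(-17 + 4 \cdot 1\right) = 10 \left(-17 + 4\right) = 10 \left(-13\right) = -130$)
$a{\left(-1,8 \right)} \left(-43 + X\right) = 8 \left(-43 - 130\right) = 8 \left(-173\right) = -1384$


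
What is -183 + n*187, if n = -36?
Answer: -6915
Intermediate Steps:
-183 + n*187 = -183 - 36*187 = -183 - 6732 = -6915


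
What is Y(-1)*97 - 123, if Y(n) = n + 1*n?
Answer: -317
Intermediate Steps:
Y(n) = 2*n (Y(n) = n + n = 2*n)
Y(-1)*97 - 123 = (2*(-1))*97 - 123 = -2*97 - 123 = -194 - 123 = -317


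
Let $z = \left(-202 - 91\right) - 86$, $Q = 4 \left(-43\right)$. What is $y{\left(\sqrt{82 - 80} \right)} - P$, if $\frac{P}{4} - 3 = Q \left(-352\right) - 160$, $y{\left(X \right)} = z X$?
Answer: $-241548 - 379 \sqrt{2} \approx -2.4208 \cdot 10^{5}$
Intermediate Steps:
$Q = -172$
$z = -379$ ($z = -293 - 86 = -379$)
$y{\left(X \right)} = - 379 X$
$P = 241548$ ($P = 12 + 4 \left(\left(-172\right) \left(-352\right) - 160\right) = 12 + 4 \left(60544 - 160\right) = 12 + 4 \cdot 60384 = 12 + 241536 = 241548$)
$y{\left(\sqrt{82 - 80} \right)} - P = - 379 \sqrt{82 - 80} - 241548 = - 379 \sqrt{2} - 241548 = -241548 - 379 \sqrt{2}$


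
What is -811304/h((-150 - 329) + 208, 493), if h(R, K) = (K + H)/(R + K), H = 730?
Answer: -180109488/1223 ≈ -1.4727e+5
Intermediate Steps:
h(R, K) = (730 + K)/(K + R) (h(R, K) = (K + 730)/(R + K) = (730 + K)/(K + R))
-811304/h((-150 - 329) + 208, 493) = -811304*(493 + ((-150 - 329) + 208))/(730 + 493) = -811304/(1223/(493 + (-479 + 208))) = -811304/(1223/(493 - 271)) = -811304/(1223/222) = -811304/((1/222)*1223) = -811304/1223/222 = -811304*222/1223 = -180109488/1223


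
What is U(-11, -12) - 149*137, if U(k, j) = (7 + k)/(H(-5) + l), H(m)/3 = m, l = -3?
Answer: -183715/9 ≈ -20413.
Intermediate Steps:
H(m) = 3*m
U(k, j) = -7/18 - k/18 (U(k, j) = (7 + k)/(3*(-5) - 3) = (7 + k)/(-15 - 3) = (7 + k)/(-18) = (7 + k)*(-1/18) = -7/18 - k/18)
U(-11, -12) - 149*137 = (-7/18 - 1/18*(-11)) - 149*137 = (-7/18 + 11/18) - 20413 = 2/9 - 20413 = -183715/9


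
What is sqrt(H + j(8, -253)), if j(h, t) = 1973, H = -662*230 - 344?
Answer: I*sqrt(150631) ≈ 388.11*I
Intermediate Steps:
H = -152604 (H = -152260 - 344 = -152604)
sqrt(H + j(8, -253)) = sqrt(-152604 + 1973) = sqrt(-150631) = I*sqrt(150631)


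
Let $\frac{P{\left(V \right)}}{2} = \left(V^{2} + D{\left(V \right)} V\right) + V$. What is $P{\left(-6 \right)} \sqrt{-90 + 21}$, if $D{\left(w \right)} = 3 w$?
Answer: $276 i \sqrt{69} \approx 2292.6 i$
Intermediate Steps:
$P{\left(V \right)} = 2 V + 8 V^{2}$ ($P{\left(V \right)} = 2 \left(\left(V^{2} + 3 V V\right) + V\right) = 2 \left(\left(V^{2} + 3 V^{2}\right) + V\right) = 2 \left(4 V^{2} + V\right) = 2 \left(V + 4 V^{2}\right) = 2 V + 8 V^{2}$)
$P{\left(-6 \right)} \sqrt{-90 + 21} = 2 \left(-6\right) \left(1 + 4 \left(-6\right)\right) \sqrt{-90 + 21} = 2 \left(-6\right) \left(1 - 24\right) \sqrt{-69} = 2 \left(-6\right) \left(-23\right) i \sqrt{69} = 276 i \sqrt{69}$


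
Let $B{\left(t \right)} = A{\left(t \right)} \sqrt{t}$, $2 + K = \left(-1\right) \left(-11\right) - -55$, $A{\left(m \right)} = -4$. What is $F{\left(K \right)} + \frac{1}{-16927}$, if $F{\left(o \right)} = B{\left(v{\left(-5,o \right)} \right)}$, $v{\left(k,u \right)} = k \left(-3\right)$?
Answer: $- \frac{1}{16927} - 4 \sqrt{15} \approx -15.492$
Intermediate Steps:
$v{\left(k,u \right)} = - 3 k$
$K = 64$ ($K = -2 - -66 = -2 + \left(11 + 55\right) = -2 + 66 = 64$)
$B{\left(t \right)} = - 4 \sqrt{t}$
$F{\left(o \right)} = - 4 \sqrt{15}$ ($F{\left(o \right)} = - 4 \sqrt{\left(-3\right) \left(-5\right)} = - 4 \sqrt{15}$)
$F{\left(K \right)} + \frac{1}{-16927} = - 4 \sqrt{15} + \frac{1}{-16927} = - 4 \sqrt{15} - \frac{1}{16927} = - \frac{1}{16927} - 4 \sqrt{15}$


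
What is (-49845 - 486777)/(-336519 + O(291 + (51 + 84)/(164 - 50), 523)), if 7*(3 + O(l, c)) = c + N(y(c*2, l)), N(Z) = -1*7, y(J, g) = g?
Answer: 626059/392523 ≈ 1.5950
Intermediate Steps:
N(Z) = -7
O(l, c) = -4 + c/7 (O(l, c) = -3 + (c - 7)/7 = -3 + (-7 + c)/7 = -3 + (-1 + c/7) = -4 + c/7)
(-49845 - 486777)/(-336519 + O(291 + (51 + 84)/(164 - 50), 523)) = (-49845 - 486777)/(-336519 + (-4 + (⅐)*523)) = -536622/(-336519 + (-4 + 523/7)) = -536622/(-336519 + 495/7) = -536622/(-2355138/7) = -536622*(-7/2355138) = 626059/392523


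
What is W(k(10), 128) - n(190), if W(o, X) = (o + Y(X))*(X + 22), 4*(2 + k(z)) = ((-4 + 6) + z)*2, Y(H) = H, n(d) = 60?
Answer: 19740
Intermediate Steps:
k(z) = -1 + z/2 (k(z) = -2 + (((-4 + 6) + z)*2)/4 = -2 + ((2 + z)*2)/4 = -2 + (4 + 2*z)/4 = -2 + (1 + z/2) = -1 + z/2)
W(o, X) = (22 + X)*(X + o) (W(o, X) = (o + X)*(X + 22) = (X + o)*(22 + X) = (22 + X)*(X + o))
W(k(10), 128) - n(190) = (128² + 22*128 + 22*(-1 + (½)*10) + 128*(-1 + (½)*10)) - 1*60 = (16384 + 2816 + 22*(-1 + 5) + 128*(-1 + 5)) - 60 = (16384 + 2816 + 22*4 + 128*4) - 60 = (16384 + 2816 + 88 + 512) - 60 = 19800 - 60 = 19740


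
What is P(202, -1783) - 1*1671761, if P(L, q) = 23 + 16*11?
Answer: -1671562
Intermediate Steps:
P(L, q) = 199 (P(L, q) = 23 + 176 = 199)
P(202, -1783) - 1*1671761 = 199 - 1*1671761 = 199 - 1671761 = -1671562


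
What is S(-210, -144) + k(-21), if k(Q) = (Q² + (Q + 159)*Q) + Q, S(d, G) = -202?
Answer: -2680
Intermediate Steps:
k(Q) = Q + Q² + Q*(159 + Q) (k(Q) = (Q² + (159 + Q)*Q) + Q = (Q² + Q*(159 + Q)) + Q = Q + Q² + Q*(159 + Q))
S(-210, -144) + k(-21) = -202 + 2*(-21)*(80 - 21) = -202 + 2*(-21)*59 = -202 - 2478 = -2680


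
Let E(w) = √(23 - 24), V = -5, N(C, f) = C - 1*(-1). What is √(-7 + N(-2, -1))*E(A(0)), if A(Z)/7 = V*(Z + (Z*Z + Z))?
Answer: -2*√2 ≈ -2.8284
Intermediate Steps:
N(C, f) = 1 + C (N(C, f) = C + 1 = 1 + C)
A(Z) = -70*Z - 35*Z² (A(Z) = 7*(-5*(Z + (Z*Z + Z))) = 7*(-5*(Z + (Z² + Z))) = 7*(-5*(Z + (Z + Z²))) = 7*(-5*(Z² + 2*Z)) = 7*(-10*Z - 5*Z²) = -70*Z - 35*Z²)
E(w) = I (E(w) = √(-1) = I)
√(-7 + N(-2, -1))*E(A(0)) = √(-7 + (1 - 2))*I = √(-7 - 1)*I = √(-8)*I = (2*I*√2)*I = -2*√2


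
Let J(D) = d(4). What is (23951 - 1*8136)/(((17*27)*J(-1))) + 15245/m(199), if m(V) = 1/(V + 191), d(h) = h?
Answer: 10916045615/1836 ≈ 5.9456e+6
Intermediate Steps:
J(D) = 4
m(V) = 1/(191 + V)
(23951 - 1*8136)/(((17*27)*J(-1))) + 15245/m(199) = (23951 - 1*8136)/(((17*27)*4)) + 15245/(1/(191 + 199)) = (23951 - 8136)/((459*4)) + 15245/(1/390) = 15815/1836 + 15245/(1/390) = 15815*(1/1836) + 15245*390 = 15815/1836 + 5945550 = 10916045615/1836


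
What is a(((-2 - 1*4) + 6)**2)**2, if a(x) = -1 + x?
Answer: 1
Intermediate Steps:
a(((-2 - 1*4) + 6)**2)**2 = (-1 + ((-2 - 1*4) + 6)**2)**2 = (-1 + ((-2 - 4) + 6)**2)**2 = (-1 + (-6 + 6)**2)**2 = (-1 + 0**2)**2 = (-1 + 0)**2 = (-1)**2 = 1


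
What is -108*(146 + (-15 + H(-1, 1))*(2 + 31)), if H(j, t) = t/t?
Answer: 34128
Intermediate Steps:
H(j, t) = 1
-108*(146 + (-15 + H(-1, 1))*(2 + 31)) = -108*(146 + (-15 + 1)*(2 + 31)) = -108*(146 - 14*33) = -108*(146 - 462) = -108*(-316) = 34128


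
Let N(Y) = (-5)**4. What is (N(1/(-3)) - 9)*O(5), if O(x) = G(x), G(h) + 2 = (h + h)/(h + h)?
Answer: -616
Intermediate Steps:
N(Y) = 625
G(h) = -1 (G(h) = -2 + (h + h)/(h + h) = -2 + (2*h)/((2*h)) = -2 + (2*h)*(1/(2*h)) = -2 + 1 = -1)
O(x) = -1
(N(1/(-3)) - 9)*O(5) = (625 - 9)*(-1) = 616*(-1) = -616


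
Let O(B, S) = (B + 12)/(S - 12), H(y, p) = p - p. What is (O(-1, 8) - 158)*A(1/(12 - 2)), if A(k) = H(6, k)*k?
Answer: 0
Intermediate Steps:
H(y, p) = 0
A(k) = 0 (A(k) = 0*k = 0)
O(B, S) = (12 + B)/(-12 + S)
(O(-1, 8) - 158)*A(1/(12 - 2)) = ((12 - 1)/(-12 + 8) - 158)*0 = (11/(-4) - 158)*0 = (-¼*11 - 158)*0 = (-11/4 - 158)*0 = -643/4*0 = 0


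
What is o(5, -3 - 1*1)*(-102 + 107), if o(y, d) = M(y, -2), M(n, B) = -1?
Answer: -5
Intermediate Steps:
o(y, d) = -1
o(5, -3 - 1*1)*(-102 + 107) = -(-102 + 107) = -1*5 = -5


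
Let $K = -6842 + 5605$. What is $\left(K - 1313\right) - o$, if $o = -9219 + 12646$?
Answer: $-5977$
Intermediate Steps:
$K = -1237$
$o = 3427$
$\left(K - 1313\right) - o = \left(-1237 - 1313\right) - 3427 = -2550 - 3427 = -5977$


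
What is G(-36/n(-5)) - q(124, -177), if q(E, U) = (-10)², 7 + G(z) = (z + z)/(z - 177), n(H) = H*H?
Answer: -159085/1487 ≈ -106.98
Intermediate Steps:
n(H) = H²
G(z) = -7 + 2*z/(-177 + z) (G(z) = -7 + (z + z)/(z - 177) = -7 + (2*z)/(-177 + z) = -7 + 2*z/(-177 + z))
q(E, U) = 100
G(-36/n(-5)) - q(124, -177) = (1239 - (-180)/((-5)²))/(-177 - 36/((-5)²)) - 1*100 = (1239 - (-180)/25)/(-177 - 36/25) - 100 = (1239 - (-180)/25)/(-177 - 36*1/25) - 100 = (1239 - 5*(-36/25))/(-177 - 36/25) - 100 = (1239 + 36/5)/(-4461/25) - 100 = -25/4461*6231/5 - 100 = -10385/1487 - 100 = -159085/1487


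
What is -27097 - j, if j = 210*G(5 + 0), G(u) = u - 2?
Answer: -27727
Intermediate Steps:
G(u) = -2 + u
j = 630 (j = 210*(-2 + (5 + 0)) = 210*(-2 + 5) = 210*3 = 630)
-27097 - j = -27097 - 1*630 = -27097 - 630 = -27727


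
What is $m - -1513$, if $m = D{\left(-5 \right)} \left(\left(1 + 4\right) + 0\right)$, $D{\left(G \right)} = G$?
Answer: $1488$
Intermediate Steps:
$m = -25$ ($m = - 5 \left(\left(1 + 4\right) + 0\right) = - 5 \left(5 + 0\right) = \left(-5\right) 5 = -25$)
$m - -1513 = -25 - -1513 = -25 + 1513 = 1488$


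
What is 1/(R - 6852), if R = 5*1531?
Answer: 1/803 ≈ 0.0012453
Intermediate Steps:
R = 7655
1/(R - 6852) = 1/(7655 - 6852) = 1/803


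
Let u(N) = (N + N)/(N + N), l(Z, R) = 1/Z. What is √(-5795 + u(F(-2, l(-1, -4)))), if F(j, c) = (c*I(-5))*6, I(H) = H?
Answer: I*√5794 ≈ 76.118*I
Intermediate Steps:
F(j, c) = -30*c (F(j, c) = (c*(-5))*6 = -5*c*6 = -30*c)
u(N) = 1 (u(N) = (2*N)/((2*N)) = (2*N)*(1/(2*N)) = 1)
√(-5795 + u(F(-2, l(-1, -4)))) = √(-5795 + 1) = √(-5794) = I*√5794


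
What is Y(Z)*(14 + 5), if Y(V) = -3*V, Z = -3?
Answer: 171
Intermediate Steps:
Y(Z)*(14 + 5) = (-3*(-3))*(14 + 5) = 9*19 = 171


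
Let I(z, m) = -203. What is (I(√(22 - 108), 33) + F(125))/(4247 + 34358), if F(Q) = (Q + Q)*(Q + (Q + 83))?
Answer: 83047/38605 ≈ 2.1512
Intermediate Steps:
F(Q) = 2*Q*(83 + 2*Q) (F(Q) = (2*Q)*(Q + (83 + Q)) = (2*Q)*(83 + 2*Q) = 2*Q*(83 + 2*Q))
(I(√(22 - 108), 33) + F(125))/(4247 + 34358) = (-203 + 2*125*(83 + 2*125))/(4247 + 34358) = (-203 + 2*125*(83 + 250))/38605 = (-203 + 2*125*333)*(1/38605) = (-203 + 83250)*(1/38605) = 83047*(1/38605) = 83047/38605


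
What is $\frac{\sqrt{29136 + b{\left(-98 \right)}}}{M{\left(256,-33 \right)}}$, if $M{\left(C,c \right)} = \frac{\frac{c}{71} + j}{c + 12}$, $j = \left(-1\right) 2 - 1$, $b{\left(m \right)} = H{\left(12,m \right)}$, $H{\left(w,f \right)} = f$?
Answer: $\frac{497 \sqrt{29038}}{82} \approx 1032.8$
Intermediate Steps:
$b{\left(m \right)} = m$
$j = -3$ ($j = -2 - 1 = -3$)
$M{\left(C,c \right)} = \frac{-3 + \frac{c}{71}}{12 + c}$ ($M{\left(C,c \right)} = \frac{\frac{c}{71} - 3}{c + 12} = \frac{c \frac{1}{71} - 3}{12 + c} = \frac{\frac{c}{71} - 3}{12 + c} = \frac{-3 + \frac{c}{71}}{12 + c}$)
$\frac{\sqrt{29136 + b{\left(-98 \right)}}}{M{\left(256,-33 \right)}} = \frac{\sqrt{29136 - 98}}{\frac{1}{71} \frac{1}{12 - 33} \left(-213 - 33\right)} = \frac{\sqrt{29038}}{\frac{1}{71} \frac{1}{-21} \left(-246\right)} = \frac{\sqrt{29038}}{\frac{1}{71} \left(- \frac{1}{21}\right) \left(-246\right)} = \frac{\sqrt{29038}}{\frac{82}{497}} = \sqrt{29038} \cdot \frac{497}{82} = \frac{497 \sqrt{29038}}{82}$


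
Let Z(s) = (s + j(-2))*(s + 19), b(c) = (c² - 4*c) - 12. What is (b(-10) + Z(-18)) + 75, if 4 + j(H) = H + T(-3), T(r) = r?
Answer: 176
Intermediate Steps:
b(c) = -12 + c² - 4*c
j(H) = -7 + H (j(H) = -4 + (H - 3) = -4 + (-3 + H) = -7 + H)
Z(s) = (-9 + s)*(19 + s) (Z(s) = (s + (-7 - 2))*(s + 19) = (s - 9)*(19 + s) = (-9 + s)*(19 + s))
(b(-10) + Z(-18)) + 75 = ((-12 + (-10)² - 4*(-10)) + (-171 + (-18)² + 10*(-18))) + 75 = ((-12 + 100 + 40) + (-171 + 324 - 180)) + 75 = (128 - 27) + 75 = 101 + 75 = 176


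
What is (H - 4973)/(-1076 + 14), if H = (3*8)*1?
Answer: 4949/1062 ≈ 4.6601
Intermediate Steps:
H = 24 (H = 24*1 = 24)
(H - 4973)/(-1076 + 14) = (24 - 4973)/(-1076 + 14) = -4949/(-1062) = -4949*(-1/1062) = 4949/1062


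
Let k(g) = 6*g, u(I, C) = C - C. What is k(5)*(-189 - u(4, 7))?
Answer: -5670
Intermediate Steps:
u(I, C) = 0
k(5)*(-189 - u(4, 7)) = (6*5)*(-189 - 1*0) = 30*(-189 + 0) = 30*(-189) = -5670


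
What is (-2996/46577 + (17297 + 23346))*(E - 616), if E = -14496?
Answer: -28607409138680/46577 ≈ -6.1420e+8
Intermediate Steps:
(-2996/46577 + (17297 + 23346))*(E - 616) = (-2996/46577 + (17297 + 23346))*(-14496 - 616) = (-2996*1/46577 + 40643)*(-15112) = (-2996/46577 + 40643)*(-15112) = (1893026015/46577)*(-15112) = -28607409138680/46577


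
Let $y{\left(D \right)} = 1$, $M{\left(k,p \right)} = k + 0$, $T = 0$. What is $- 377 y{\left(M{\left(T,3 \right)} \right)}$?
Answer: $-377$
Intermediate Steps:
$M{\left(k,p \right)} = k$
$- 377 y{\left(M{\left(T,3 \right)} \right)} = \left(-377\right) 1 = -377$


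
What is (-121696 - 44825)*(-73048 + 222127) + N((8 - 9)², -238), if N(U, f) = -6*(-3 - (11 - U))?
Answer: -24824784081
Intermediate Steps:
N(U, f) = 84 - 6*U (N(U, f) = -6*(-3 + (-11 + U)) = -6*(-14 + U) = 84 - 6*U)
(-121696 - 44825)*(-73048 + 222127) + N((8 - 9)², -238) = (-121696 - 44825)*(-73048 + 222127) + (84 - 6*(8 - 9)²) = -166521*149079 + (84 - 6*(-1)²) = -24824784159 + (84 - 6*1) = -24824784159 + (84 - 6) = -24824784159 + 78 = -24824784081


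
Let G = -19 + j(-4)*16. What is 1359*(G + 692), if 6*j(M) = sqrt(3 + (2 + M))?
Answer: 918231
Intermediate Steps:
j(M) = sqrt(5 + M)/6 (j(M) = sqrt(3 + (2 + M))/6 = sqrt(5 + M)/6)
G = -49/3 (G = -19 + (sqrt(5 - 4)/6)*16 = -19 + (sqrt(1)/6)*16 = -19 + ((1/6)*1)*16 = -19 + (1/6)*16 = -19 + 8/3 = -49/3 ≈ -16.333)
1359*(G + 692) = 1359*(-49/3 + 692) = 1359*(2027/3) = 918231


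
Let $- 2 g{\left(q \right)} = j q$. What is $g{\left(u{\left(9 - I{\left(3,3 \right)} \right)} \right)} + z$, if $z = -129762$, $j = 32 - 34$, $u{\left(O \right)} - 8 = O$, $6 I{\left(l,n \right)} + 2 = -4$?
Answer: $-129744$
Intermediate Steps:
$I{\left(l,n \right)} = -1$ ($I{\left(l,n \right)} = - \frac{1}{3} + \frac{1}{6} \left(-4\right) = - \frac{1}{3} - \frac{2}{3} = -1$)
$u{\left(O \right)} = 8 + O$
$j = -2$
$g{\left(q \right)} = q$ ($g{\left(q \right)} = - \frac{\left(-2\right) q}{2} = q$)
$g{\left(u{\left(9 - I{\left(3,3 \right)} \right)} \right)} + z = \left(8 + \left(9 - -1\right)\right) - 129762 = \left(8 + \left(9 + 1\right)\right) - 129762 = \left(8 + 10\right) - 129762 = 18 - 129762 = -129744$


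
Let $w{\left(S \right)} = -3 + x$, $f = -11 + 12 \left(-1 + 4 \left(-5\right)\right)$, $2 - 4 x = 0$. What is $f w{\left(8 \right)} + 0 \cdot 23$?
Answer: $\frac{1315}{2} \approx 657.5$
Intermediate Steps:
$x = \frac{1}{2}$ ($x = \frac{1}{2} - 0 = \frac{1}{2} + 0 = \frac{1}{2} \approx 0.5$)
$f = -263$ ($f = -11 + 12 \left(-1 - 20\right) = -11 + 12 \left(-21\right) = -11 - 252 = -263$)
$w{\left(S \right)} = - \frac{5}{2}$ ($w{\left(S \right)} = -3 + \frac{1}{2} = - \frac{5}{2}$)
$f w{\left(8 \right)} + 0 \cdot 23 = \left(-263\right) \left(- \frac{5}{2}\right) + 0 \cdot 23 = \frac{1315}{2} + 0 = \frac{1315}{2}$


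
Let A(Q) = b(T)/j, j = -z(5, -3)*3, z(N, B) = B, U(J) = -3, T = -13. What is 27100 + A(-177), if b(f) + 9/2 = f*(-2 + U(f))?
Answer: 487921/18 ≈ 27107.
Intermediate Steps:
b(f) = -9/2 - 5*f (b(f) = -9/2 + f*(-2 - 3) = -9/2 + f*(-5) = -9/2 - 5*f)
j = 9 (j = -1*(-3)*3 = 3*3 = 9)
A(Q) = 121/18 (A(Q) = (-9/2 - 5*(-13))/9 = (-9/2 + 65)*(⅑) = (121/2)*(⅑) = 121/18)
27100 + A(-177) = 27100 + 121/18 = 487921/18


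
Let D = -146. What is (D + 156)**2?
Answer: 100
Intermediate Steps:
(D + 156)**2 = (-146 + 156)**2 = 10**2 = 100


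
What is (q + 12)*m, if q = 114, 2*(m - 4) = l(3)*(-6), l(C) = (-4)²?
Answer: -5544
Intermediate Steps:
l(C) = 16
m = -44 (m = 4 + (16*(-6))/2 = 4 + (½)*(-96) = 4 - 48 = -44)
(q + 12)*m = (114 + 12)*(-44) = 126*(-44) = -5544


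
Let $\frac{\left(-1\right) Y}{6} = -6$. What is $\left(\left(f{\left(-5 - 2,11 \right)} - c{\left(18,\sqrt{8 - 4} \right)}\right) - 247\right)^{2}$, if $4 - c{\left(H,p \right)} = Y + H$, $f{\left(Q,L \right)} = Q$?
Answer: $41616$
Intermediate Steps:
$Y = 36$ ($Y = \left(-6\right) \left(-6\right) = 36$)
$c{\left(H,p \right)} = -32 - H$ ($c{\left(H,p \right)} = 4 - \left(36 + H\right) = -32 - H$)
$\left(\left(f{\left(-5 - 2,11 \right)} - c{\left(18,\sqrt{8 - 4} \right)}\right) - 247\right)^{2} = \left(\left(\left(-5 - 2\right) - \left(-32 - 18\right)\right) - 247\right)^{2} = \left(\left(-7 - -50\right) - 247\right)^{2} = \left(\left(-7 + 50\right) - 247\right)^{2} = \left(43 - 247\right)^{2} = \left(-204\right)^{2} = 41616$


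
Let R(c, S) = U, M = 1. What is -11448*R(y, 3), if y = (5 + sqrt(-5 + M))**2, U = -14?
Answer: 160272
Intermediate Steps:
y = (5 + 2*I)**2 (y = (5 + sqrt(-5 + 1))**2 = (5 + sqrt(-4))**2 = (5 + 2*I)**2 ≈ 21.0 + 20.0*I)
R(c, S) = -14
-11448*R(y, 3) = -11448*(-14) = 160272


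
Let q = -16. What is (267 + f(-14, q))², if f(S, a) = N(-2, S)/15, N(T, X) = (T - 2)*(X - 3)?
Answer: 16589329/225 ≈ 73730.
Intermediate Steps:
N(T, X) = (-3 + X)*(-2 + T) (N(T, X) = (-2 + T)*(-3 + X) = (-3 + X)*(-2 + T))
f(S, a) = ⅘ - 4*S/15 (f(S, a) = (6 - 3*(-2) - 2*S - 2*S)/15 = (6 + 6 - 2*S - 2*S)*(1/15) = (12 - 4*S)*(1/15) = ⅘ - 4*S/15)
(267 + f(-14, q))² = (267 + (⅘ - 4/15*(-14)))² = (267 + (⅘ + 56/15))² = (267 + 68/15)² = (4073/15)² = 16589329/225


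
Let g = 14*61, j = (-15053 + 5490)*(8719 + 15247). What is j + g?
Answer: -229186004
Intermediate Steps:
j = -229186858 (j = -9563*23966 = -229186858)
g = 854
j + g = -229186858 + 854 = -229186004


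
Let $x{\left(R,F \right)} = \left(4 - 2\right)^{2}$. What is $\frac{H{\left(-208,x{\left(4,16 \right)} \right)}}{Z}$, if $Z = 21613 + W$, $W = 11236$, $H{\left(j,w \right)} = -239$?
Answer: $- \frac{239}{32849} \approx -0.0072757$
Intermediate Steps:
$x{\left(R,F \right)} = 4$ ($x{\left(R,F \right)} = 2^{2} = 4$)
$Z = 32849$ ($Z = 21613 + 11236 = 32849$)
$\frac{H{\left(-208,x{\left(4,16 \right)} \right)}}{Z} = - \frac{239}{32849}$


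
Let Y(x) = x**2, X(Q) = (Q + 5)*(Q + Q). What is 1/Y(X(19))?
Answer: 1/831744 ≈ 1.2023e-6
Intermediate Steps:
X(Q) = 2*Q*(5 + Q) (X(Q) = (5 + Q)*(2*Q) = 2*Q*(5 + Q))
1/Y(X(19)) = 1/((2*19*(5 + 19))**2) = 1/((2*19*24)**2) = 1/(912**2) = 1/831744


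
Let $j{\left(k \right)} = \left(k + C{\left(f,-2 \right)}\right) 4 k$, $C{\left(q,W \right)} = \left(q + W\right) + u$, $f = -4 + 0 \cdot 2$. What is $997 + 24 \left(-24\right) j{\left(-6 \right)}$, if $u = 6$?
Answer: $-81947$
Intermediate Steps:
$f = -4$ ($f = -4 + 0 = -4$)
$C{\left(q,W \right)} = 6 + W + q$ ($C{\left(q,W \right)} = \left(q + W\right) + 6 = \left(W + q\right) + 6 = 6 + W + q$)
$j{\left(k \right)} = 4 k^{2}$ ($j{\left(k \right)} = \left(k - 0\right) 4 k = \left(k + 0\right) 4 k = k 4 k = 4 k^{2}$)
$997 + 24 \left(-24\right) j{\left(-6 \right)} = 997 + 24 \left(-24\right) 4 \left(-6\right)^{2} = 997 - 576 \cdot 4 \cdot 36 = 997 - 82944 = -81947$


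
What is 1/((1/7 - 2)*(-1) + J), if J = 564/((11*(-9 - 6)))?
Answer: -385/601 ≈ -0.64060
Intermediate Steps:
J = -188/55 (J = 564/((11*(-15))) = 564/(-165) = 564*(-1/165) = -188/55 ≈ -3.4182)
1/((1/7 - 2)*(-1) + J) = 1/((1/7 - 2)*(-1) - 188/55) = 1/((⅐ - 2)*(-1) - 188/55) = 1/(-13/7*(-1) - 188/55) = 1/(13/7 - 188/55) = 1/(-601/385) = -385/601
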